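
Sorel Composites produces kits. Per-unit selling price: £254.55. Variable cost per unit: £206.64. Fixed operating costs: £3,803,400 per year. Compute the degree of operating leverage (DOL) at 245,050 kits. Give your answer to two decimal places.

1.48

Total contribution margin = 245,050 × £47.91 = £11,740,345.50.
Subtracting fixed costs: EBIT = £11,740,345.50 − £3,803,400 = £7,936,945.50.
Degree of operating leverage = £11,740,345.50 / £7,936,945.50 = 1.4792.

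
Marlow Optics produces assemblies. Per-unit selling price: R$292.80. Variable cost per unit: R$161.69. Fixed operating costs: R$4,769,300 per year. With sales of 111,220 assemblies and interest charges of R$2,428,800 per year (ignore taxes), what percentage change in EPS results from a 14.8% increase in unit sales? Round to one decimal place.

Contribution at this volume is 111,220 × R$131.11 = R$14,582,054.20.
EBIT = R$14,582,054.20 − R$4,769,300 = R$9,812,754.20.
After interest of R$2,428,800.00, pre-tax earnings = R$7,383,954.20.
DCL = total CM / (EBIT − I) = R$14,582,054.20 / R$7,383,954.20 = 1.9748.
%ΔEPS = DCL × %ΔSales = 1.9748 × +14.8% = +29.2%.

+29.2%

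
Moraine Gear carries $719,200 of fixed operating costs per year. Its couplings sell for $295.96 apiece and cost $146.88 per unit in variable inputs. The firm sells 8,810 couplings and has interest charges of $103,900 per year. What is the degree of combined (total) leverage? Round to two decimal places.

2.68

Contribution at this volume is 8,810 × $149.08 = $1,313,394.80.
Subtracting fixed costs: EBIT = $1,313,394.80 − $719,200 = $594,194.80. Interest = $103,900.00.
DOL = $1,313,394.80 ÷ $594,194.80 = 2.2104; DFL = $594,194.80 ÷ $490,294.80 = 1.2119.
DCL = DOL × DFL = 2.2104 × 1.2119 = 2.6788.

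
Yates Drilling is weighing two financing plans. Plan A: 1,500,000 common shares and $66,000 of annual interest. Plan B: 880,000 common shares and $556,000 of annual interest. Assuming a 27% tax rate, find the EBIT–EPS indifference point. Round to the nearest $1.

$1,251,484

At indifference, (EBIT − 66,000)(1 − t)/1,500,000 = (EBIT − 556,000)(1 − t)/880,000.
The (1 − t) factor cancels: (EBIT − 66,000) × 880,000 = (EBIT − 556,000) × 1,500,000.
Solving, EBIT = (556,000·1,500,000 − 66,000·880,000) / (1,500,000 − 880,000) = 775,920,000,000 / 620,000 = 1,251,483.87.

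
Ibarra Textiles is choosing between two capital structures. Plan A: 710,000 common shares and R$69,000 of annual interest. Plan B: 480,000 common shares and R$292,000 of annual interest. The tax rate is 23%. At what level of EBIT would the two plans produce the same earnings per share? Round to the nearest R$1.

At indifference, (EBIT − 69,000)(1 − t)/710,000 = (EBIT − 292,000)(1 − t)/480,000.
The (1 − t) factor cancels: (EBIT − 69,000) × 480,000 = (EBIT − 292,000) × 710,000.
Solving, EBIT = (292,000·710,000 − 69,000·480,000) / (710,000 − 480,000) = 174,200,000,000 / 230,000 = 757,391.30.

R$757,391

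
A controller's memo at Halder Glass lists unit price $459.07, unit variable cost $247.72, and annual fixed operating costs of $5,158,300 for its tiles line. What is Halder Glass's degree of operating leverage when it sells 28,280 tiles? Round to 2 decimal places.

At 28,280 units, contribution = 28,280 × $211.35 = $5,976,978.00.
EBIT = $5,976,978.00 − $5,158,300 = $818,678.00.
So DOL = total CM / EBIT = $5,976,978.00 / $818,678.00 = 7.3008.

7.30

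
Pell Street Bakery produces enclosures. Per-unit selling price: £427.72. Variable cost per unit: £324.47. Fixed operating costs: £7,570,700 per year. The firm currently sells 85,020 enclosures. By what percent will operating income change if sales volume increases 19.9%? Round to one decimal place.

Contribution at this volume is 85,020 × £103.25 = £8,778,315.00.
EBIT = £8,778,315.00 − £7,570,700 = £1,207,615.00.
So DOL = total CM / EBIT = £8,778,315.00 / £1,207,615.00 = 7.2691.
Operating income changes by 7.2691 × +19.9% = +144.7%.

+144.7%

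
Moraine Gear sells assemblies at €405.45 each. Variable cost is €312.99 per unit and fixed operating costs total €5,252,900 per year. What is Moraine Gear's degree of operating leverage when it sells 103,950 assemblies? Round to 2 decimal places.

2.21

Total contribution margin = 103,950 × €92.46 = €9,611,217.00.
Subtracting fixed costs: EBIT = €9,611,217.00 − €5,252,900 = €4,358,317.00.
So DOL = total CM / EBIT = €9,611,217.00 / €4,358,317.00 = 2.2053.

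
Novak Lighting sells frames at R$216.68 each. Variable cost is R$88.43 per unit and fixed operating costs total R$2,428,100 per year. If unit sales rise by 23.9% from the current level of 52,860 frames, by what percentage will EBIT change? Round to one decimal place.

Total contribution margin = 52,860 × R$128.25 = R$6,779,295.00.
EBIT = R$6,779,295.00 − R$2,428,100 = R$4,351,195.00.
Degree of operating leverage = R$6,779,295.00 / R$4,351,195.00 = 1.5580.
So EBIT moves 1.5580 × (+23.9%) = +37.2%.

+37.2%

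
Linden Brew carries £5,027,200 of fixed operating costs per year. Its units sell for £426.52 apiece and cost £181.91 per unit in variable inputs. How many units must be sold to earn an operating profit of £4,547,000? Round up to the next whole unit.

39,141 units

Each unit contributes £426.52 − £181.91 = £244.61.
Required volume = (fixed costs + target profit) ÷ CM = (£5,027,200 + £4,547,000) ÷ £244.61 = 39,140.67, so 39,141 units.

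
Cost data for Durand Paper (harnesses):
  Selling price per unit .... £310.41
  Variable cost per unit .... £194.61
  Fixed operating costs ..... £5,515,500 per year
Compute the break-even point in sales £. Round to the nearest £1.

Contribution margin per unit = £310.41 − £194.61 = £115.80, a CM ratio of £115.80 ÷ £310.41 = 0.3731.
Break-even revenue = fixed costs × price ÷ CM = £5,515,500 × £310.41 ÷ £115.80 = £14,784,684.

£14,784,684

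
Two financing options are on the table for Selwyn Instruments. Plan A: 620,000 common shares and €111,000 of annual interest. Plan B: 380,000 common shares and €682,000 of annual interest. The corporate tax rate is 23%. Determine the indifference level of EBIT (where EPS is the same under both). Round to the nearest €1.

At indifference, (EBIT − 111,000)(1 − t)/620,000 = (EBIT − 682,000)(1 − t)/380,000.
The (1 − t) factor cancels: (EBIT − 111,000) × 380,000 = (EBIT − 682,000) × 620,000.
Solving, EBIT = (682,000·620,000 − 111,000·380,000) / (620,000 − 380,000) = 380,660,000,000 / 240,000 = 1,586,083.33.

€1,586,083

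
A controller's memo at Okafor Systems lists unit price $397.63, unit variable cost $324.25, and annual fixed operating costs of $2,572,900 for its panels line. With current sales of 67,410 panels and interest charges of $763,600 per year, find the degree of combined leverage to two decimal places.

Total contribution margin = 67,410 × $73.38 = $4,946,545.80.
Subtracting fixed costs: EBIT = $4,946,545.80 − $2,572,900 = $2,373,645.80. Interest = $763,600.00.
DOL = $4,946,545.80 ÷ $2,373,645.80 = 2.0839; DFL = $2,373,645.80 ÷ $1,610,045.80 = 1.4743.
Combined leverage = 2.0839 × 1.4743 = 3.0723.

3.07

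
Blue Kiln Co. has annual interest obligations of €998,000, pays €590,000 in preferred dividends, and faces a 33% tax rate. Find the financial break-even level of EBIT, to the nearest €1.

€1,878,597

Grossing the preferred dividend up to pre-tax terms: €590,000 / (1 − 0.33) = €880,597.01.
EPS = 0 when EBIT covers interest plus the pre-tax preferred burden: €998,000 + €880,597.01 = €1,878,597.01.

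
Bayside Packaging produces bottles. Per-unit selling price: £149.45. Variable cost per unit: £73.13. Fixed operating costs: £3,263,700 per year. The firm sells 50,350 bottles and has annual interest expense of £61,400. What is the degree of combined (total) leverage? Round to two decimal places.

Contribution at this volume is 50,350 × £76.32 = £3,842,712.00.
EBIT = £3,842,712.00 − £3,263,700 = £579,012.00. Interest = £61,400.00.
DOL = £3,842,712.00 ÷ £579,012.00 = 6.6367; DFL = £579,012.00 ÷ £517,612.00 = 1.1186.
Combined leverage = 6.6367 × 1.1186 = 7.4238.

7.42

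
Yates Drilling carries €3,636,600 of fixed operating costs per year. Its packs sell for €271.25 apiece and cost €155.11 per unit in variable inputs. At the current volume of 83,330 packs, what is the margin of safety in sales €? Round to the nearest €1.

€14,109,826

Contribution margin per unit = €271.25 − €155.11 = €116.14. Break-even units = €3,636,600 ÷ €116.14 = 31,312.21; break-even revenue = 31,312.21 × €271.25 = €8,493,436.80.
Current sales = 83,330 × €271.25 = €22,603,262.50.
Margin of safety = €22,603,262.50 − €8,493,436.80 = €14,109,826.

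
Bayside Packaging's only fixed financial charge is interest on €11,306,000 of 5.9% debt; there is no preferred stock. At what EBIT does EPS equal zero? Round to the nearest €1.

€667,054

Annual interest = 5.9% × €11,306,000 = €667,054.00.
Without preferred stock the financial break-even is simply EBIT = interest = €667,054.00.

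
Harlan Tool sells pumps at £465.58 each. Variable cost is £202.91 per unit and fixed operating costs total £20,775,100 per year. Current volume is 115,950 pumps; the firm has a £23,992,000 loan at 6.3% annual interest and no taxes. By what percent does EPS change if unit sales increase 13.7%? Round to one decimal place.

+51.1%

At 115,950 units, contribution = 115,950 × £262.67 = £30,456,586.50.
Subtracting fixed costs: EBIT = £30,456,586.50 − £20,775,100 = £9,681,486.50.
After interest of £1,511,496.00, pre-tax earnings = £8,169,990.50.
DCL = total CM / (EBIT − I) = £30,456,586.50 / £8,169,990.50 = 3.7279.
%ΔEPS = DCL × %ΔSales = 3.7279 × +13.7% = +51.1%.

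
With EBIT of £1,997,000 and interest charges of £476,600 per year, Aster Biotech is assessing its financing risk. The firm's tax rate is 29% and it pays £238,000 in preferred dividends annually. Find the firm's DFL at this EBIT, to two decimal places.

1.68

Annual interest charges come to £476,600.00.
Pre-tax preferred-dividend burden = £238,000 ÷ (1 − 0.29) = £335,211.27.
DFL = EBIT ÷ [EBIT − I − D_p/(1−t)] = £1,997,000 ÷ [£1,997,000 − £476,600.00 − £335,211.27] = £1,997,000 ÷ £1,185,188.73 = 1.6850.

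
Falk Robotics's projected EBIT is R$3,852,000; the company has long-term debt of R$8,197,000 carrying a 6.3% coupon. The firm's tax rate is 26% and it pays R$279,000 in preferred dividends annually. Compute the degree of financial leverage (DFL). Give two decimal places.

1.30

Interest = R$516,411.00.
Pre-tax preferred-dividend burden = R$279,000 ÷ (1 − 0.26) = R$377,027.03.
DFL = EBIT ÷ [EBIT − I − D_p/(1−t)] = R$3,852,000 ÷ [R$3,852,000 − R$516,411.00 − R$377,027.03] = R$3,852,000 ÷ R$2,958,561.97 = 1.3020.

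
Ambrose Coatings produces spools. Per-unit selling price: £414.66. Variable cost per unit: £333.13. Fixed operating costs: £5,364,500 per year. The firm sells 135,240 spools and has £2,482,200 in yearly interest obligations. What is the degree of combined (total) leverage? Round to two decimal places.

3.47

Total contribution margin = 135,240 × £81.53 = £11,026,117.20.
EBIT = £11,026,117.20 − £5,364,500 = £5,661,617.20. Interest = £2,482,200.00.
DOL = £11,026,117.20 ÷ £5,661,617.20 = 1.9475; DFL = £5,661,617.20 ÷ £3,179,417.20 = 1.7807.
Combined leverage = 1.9475 × 1.7807 = 3.4679.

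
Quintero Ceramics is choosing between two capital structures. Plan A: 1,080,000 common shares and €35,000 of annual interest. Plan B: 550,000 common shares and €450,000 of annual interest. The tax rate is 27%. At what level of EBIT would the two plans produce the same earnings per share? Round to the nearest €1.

At indifference, (EBIT − 35,000)(1 − t)/1,080,000 = (EBIT − 450,000)(1 − t)/550,000.
The (1 − t) factor cancels: (EBIT − 35,000) × 550,000 = (EBIT − 450,000) × 1,080,000.
Solving, EBIT = (450,000·1,080,000 − 35,000·550,000) / (1,080,000 − 550,000) = 466,750,000,000 / 530,000 = 880,660.38.

€880,660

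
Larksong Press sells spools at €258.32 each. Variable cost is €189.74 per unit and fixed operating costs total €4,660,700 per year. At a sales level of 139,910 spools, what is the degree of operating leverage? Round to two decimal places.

Contribution at this volume is 139,910 × €68.58 = €9,595,027.80.
Operating income = contribution − fixed costs = €9,595,027.80 − €4,660,700 = €4,934,327.80.
Degree of operating leverage = €9,595,027.80 / €4,934,327.80 = 1.9445.

1.94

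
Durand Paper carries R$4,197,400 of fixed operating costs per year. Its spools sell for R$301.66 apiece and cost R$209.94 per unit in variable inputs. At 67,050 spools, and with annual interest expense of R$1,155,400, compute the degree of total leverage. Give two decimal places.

Total contribution margin = 67,050 × R$91.72 = R$6,149,826.00.
Operating income = contribution − fixed costs = R$6,149,826.00 − R$4,197,400 = R$1,952,426.00. Interest = R$1,155,400.00.
DOL = R$6,149,826.00 ÷ R$1,952,426.00 = 3.1498; DFL = R$1,952,426.00 ÷ R$797,026.00 = 2.4496.
DCL = DOL × DFL = 3.1498 × 2.4496 = 7.7158.

7.72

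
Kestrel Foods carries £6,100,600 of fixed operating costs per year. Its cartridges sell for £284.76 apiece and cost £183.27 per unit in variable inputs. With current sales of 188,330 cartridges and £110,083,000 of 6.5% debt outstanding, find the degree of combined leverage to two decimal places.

3.26

Contribution at this volume is 188,330 × £101.49 = £19,113,611.70.
Subtracting fixed costs: EBIT = £19,113,611.70 − £6,100,600 = £13,013,011.70. Interest = £7,155,395.00, so EBIT − I = £5,857,616.70.
DCL = contribution ÷ (EBIT − I) = £19,113,611.70 ÷ £5,857,616.70 = 3.2630.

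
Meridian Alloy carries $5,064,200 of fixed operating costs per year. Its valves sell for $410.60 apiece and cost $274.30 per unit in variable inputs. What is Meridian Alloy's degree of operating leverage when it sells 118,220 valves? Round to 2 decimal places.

1.46

At 118,220 units, contribution = 118,220 × $136.30 = $16,113,386.00.
EBIT = $16,113,386.00 − $5,064,200 = $11,049,186.00.
DOL = contribution ÷ EBIT = $16,113,386.00 ÷ $11,049,186.00 = 1.4583.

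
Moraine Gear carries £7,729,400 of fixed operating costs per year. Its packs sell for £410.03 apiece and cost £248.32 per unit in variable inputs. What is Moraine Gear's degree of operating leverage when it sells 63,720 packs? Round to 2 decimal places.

4.00

Total contribution margin = 63,720 × £161.71 = £10,304,161.20.
Operating income = contribution − fixed costs = £10,304,161.20 − £7,729,400 = £2,574,761.20.
So DOL = total CM / EBIT = £10,304,161.20 / £2,574,761.20 = 4.0020.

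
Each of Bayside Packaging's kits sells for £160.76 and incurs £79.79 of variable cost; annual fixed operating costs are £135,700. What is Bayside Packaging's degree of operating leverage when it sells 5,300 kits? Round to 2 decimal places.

1.46

Contribution at this volume is 5,300 × £80.97 = £429,141.00.
EBIT = £429,141.00 − £135,700 = £293,441.00.
So DOL = total CM / EBIT = £429,141.00 / £293,441.00 = 1.4624.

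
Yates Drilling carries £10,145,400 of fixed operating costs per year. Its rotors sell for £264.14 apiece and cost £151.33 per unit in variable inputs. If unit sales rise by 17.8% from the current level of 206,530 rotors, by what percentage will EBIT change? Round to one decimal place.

+31.5%

At 206,530 units, contribution = 206,530 × £112.81 = £23,298,649.30.
Subtracting fixed costs: EBIT = £23,298,649.30 − £10,145,400 = £13,153,249.30.
Degree of operating leverage = £23,298,649.30 / £13,153,249.30 = 1.7713.
%ΔEBIT = DOL × %ΔSales = 1.7713 × +17.8% = +31.5%.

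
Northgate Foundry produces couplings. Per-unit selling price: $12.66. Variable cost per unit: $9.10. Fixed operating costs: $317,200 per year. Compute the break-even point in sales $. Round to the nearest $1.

Contribution margin per unit = $12.66 − $9.10 = $3.56, a CM ratio of $3.56 ÷ $12.66 = 0.2812.
Break-even sales = FC ÷ CM ratio = $317,200 × $12.66 / $3.56 = $1,128,020.

$1,128,020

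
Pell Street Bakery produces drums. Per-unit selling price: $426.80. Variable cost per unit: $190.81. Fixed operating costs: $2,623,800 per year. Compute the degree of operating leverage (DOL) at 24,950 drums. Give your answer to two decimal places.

Contribution at this volume is 24,950 × $235.99 = $5,887,950.50.
Operating income = contribution − fixed costs = $5,887,950.50 − $2,623,800 = $3,264,150.50.
DOL = contribution ÷ EBIT = $5,887,950.50 ÷ $3,264,150.50 = 1.8038.

1.80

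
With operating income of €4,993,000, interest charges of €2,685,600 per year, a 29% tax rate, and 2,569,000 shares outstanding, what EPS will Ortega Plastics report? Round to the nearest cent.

Pre-tax income = €4,993,000 − €2,685,600.00 = €2,307,400.00.
Net income = €2,307,400.00 × (1 − 0.29) = €1,638,254.00.
Per share: €1,638,254.00 / 2,569,000 shares = €0.64.

€0.64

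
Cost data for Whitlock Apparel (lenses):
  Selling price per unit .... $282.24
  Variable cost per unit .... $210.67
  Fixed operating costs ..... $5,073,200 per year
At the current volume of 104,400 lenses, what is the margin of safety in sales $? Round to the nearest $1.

$9,459,429

Unit CM = price − variable cost = $282.24 − $210.67 = $71.57. Break-even units = $5,073,200 ÷ $71.57 = 70,884.45; break-even revenue = 70,884.45 × $282.24 = $20,006,426.83.
Current sales = 104,400 × $282.24 = $29,465,856.00.
Margin of safety = $29,465,856.00 − $20,006,426.83 = $9,459,429.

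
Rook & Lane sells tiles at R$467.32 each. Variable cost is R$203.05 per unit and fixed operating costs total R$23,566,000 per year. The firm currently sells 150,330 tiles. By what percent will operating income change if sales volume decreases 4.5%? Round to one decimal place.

-11.1%

Contribution at this volume is 150,330 × R$264.27 = R$39,727,709.10.
Subtracting fixed costs: EBIT = R$39,727,709.10 − R$23,566,000 = R$16,161,709.10.
So DOL = total CM / EBIT = R$39,727,709.10 / R$16,161,709.10 = 2.4581.
Operating income changes by 2.4581 × -4.5% = -11.1%.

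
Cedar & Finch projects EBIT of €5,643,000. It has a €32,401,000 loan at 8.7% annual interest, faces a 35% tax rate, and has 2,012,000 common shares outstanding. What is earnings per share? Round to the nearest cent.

Pre-tax income = €5,643,000 − €2,818,887.00 = €2,824,113.00.
After tax at 35%: net income = €2,824,113.00 × 0.65 = €1,835,673.45.
Per share: €1,835,673.45 / 2,012,000 shares = €0.91.

€0.91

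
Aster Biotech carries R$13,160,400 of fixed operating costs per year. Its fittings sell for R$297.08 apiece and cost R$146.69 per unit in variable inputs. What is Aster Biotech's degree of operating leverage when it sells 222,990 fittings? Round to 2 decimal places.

At 222,990 units, contribution = 222,990 × R$150.39 = R$33,535,466.10.
EBIT = R$33,535,466.10 − R$13,160,400 = R$20,375,066.10.
So DOL = total CM / EBIT = R$33,535,466.10 / R$20,375,066.10 = 1.6459.

1.65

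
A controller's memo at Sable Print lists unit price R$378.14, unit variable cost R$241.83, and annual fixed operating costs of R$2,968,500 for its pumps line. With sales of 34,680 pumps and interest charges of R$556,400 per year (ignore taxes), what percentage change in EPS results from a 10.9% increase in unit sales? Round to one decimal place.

At 34,680 units, contribution = 34,680 × R$136.31 = R$4,727,230.80.
EBIT = R$4,727,230.80 − R$2,968,500 = R$1,758,730.80.
After interest of R$556,400.00, pre-tax earnings = R$1,202,330.80.
Degree of combined leverage = contribution ÷ (EBIT − I) = R$4,727,230.80 ÷ R$1,202,330.80 = 3.9317.
EPS therefore changes by 3.9317 × (+10.9%) = +42.9%.

+42.9%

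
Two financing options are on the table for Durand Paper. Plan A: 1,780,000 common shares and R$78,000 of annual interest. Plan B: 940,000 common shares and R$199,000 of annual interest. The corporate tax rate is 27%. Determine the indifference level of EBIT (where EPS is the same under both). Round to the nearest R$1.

R$334,405

Set EPS_A = EPS_B: (EBIT − R$78,000)(1 − 0.27) ÷ 1,780,000 = (EBIT − R$199,000)(1 − 0.27) ÷ 940,000.
Cancelling (1 − t) and cross-multiplying: 940,000·(EBIT − 78,000) = 1,780,000·(EBIT − 199,000).
Solving, EBIT = (199,000·1,780,000 − 78,000·940,000) / (1,780,000 − 940,000) = 280,900,000,000 / 840,000 = 334,404.76.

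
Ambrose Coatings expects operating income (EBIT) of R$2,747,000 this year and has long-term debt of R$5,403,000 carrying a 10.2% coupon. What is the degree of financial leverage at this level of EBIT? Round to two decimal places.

1.25

Annual interest charges come to R$551,106.00.
DFL = EBIT ÷ (EBIT − I) = R$2,747,000 ÷ (R$2,747,000 − R$551,106.00) = R$2,747,000 ÷ R$2,195,894.00 = 1.2510.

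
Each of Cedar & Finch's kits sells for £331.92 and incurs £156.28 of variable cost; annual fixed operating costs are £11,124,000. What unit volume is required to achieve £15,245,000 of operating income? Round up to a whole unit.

Contribution margin per unit = £331.92 − £156.28 = £175.64.
Need Q such that Q × £175.64 − £11,124,000 = £15,245,000, i.e. Q = £26,369,000 / £175.64 = 150,130.95 → 150,131.

150,131 kits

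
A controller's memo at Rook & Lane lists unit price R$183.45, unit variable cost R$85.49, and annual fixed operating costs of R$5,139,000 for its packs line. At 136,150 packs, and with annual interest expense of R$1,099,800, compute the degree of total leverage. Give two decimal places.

1.88

At 136,150 units, contribution = 136,150 × R$97.96 = R$13,337,254.00.
Operating income = contribution − fixed costs = R$13,337,254.00 − R$5,139,000 = R$8,198,254.00. Interest = R$1,099,800.00, so EBIT − I = R$7,098,454.00.
Degree of total leverage = total CM / (EBIT − interest) = R$13,337,254.00 / R$7,098,454.00 = 1.8789.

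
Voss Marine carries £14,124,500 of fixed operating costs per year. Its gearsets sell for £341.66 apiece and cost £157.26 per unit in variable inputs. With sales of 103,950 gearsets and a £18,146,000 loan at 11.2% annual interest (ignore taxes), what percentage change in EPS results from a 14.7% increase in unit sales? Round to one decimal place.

+93.6%

At 103,950 units, contribution = 103,950 × £184.40 = £19,168,380.00.
Operating income = contribution − fixed costs = £19,168,380.00 − £14,124,500 = £5,043,880.00.
After interest of £2,032,352.00, pre-tax earnings = £3,011,528.00.
DCL = total CM / (EBIT − I) = £19,168,380.00 / £3,011,528.00 = 6.3650.
%ΔEPS = DCL × %ΔSales = 6.3650 × +14.7% = +93.6%.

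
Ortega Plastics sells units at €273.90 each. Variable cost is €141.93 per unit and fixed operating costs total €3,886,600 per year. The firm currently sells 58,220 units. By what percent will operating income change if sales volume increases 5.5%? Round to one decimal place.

+11.1%

At 58,220 units, contribution = 58,220 × €131.97 = €7,683,293.40.
EBIT = €7,683,293.40 − €3,886,600 = €3,796,693.40.
Degree of operating leverage = €7,683,293.40 / €3,796,693.40 = 2.0237.
%ΔEBIT = DOL × %ΔSales = 2.0237 × +5.5% = +11.1%.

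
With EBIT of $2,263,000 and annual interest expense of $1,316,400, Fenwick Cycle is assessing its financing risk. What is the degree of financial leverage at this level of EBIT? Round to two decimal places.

2.39

Annual interest charges come to $1,316,400.00.
DFL = EBIT ÷ (EBIT − I) = $2,263,000 ÷ ($2,263,000 − $1,316,400.00) = $2,263,000 ÷ $946,600.00 = 2.3907.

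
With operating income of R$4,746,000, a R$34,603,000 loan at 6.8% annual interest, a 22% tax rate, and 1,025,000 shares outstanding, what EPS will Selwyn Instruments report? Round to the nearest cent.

R$1.82

Pre-tax income = R$4,746,000 − R$2,353,004.00 = R$2,392,996.00.
Net income = R$2,392,996.00 × (1 − 0.22) = R$1,866,536.88.
Per share: R$1,866,536.88 / 1,025,000 shares = R$1.82.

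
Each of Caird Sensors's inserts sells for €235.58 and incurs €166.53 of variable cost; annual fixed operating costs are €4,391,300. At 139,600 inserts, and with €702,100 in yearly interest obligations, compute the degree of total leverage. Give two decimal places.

2.12

At 139,600 units, contribution = 139,600 × €69.05 = €9,639,380.00.
Operating income = contribution − fixed costs = €9,639,380.00 − €4,391,300 = €5,248,080.00. Interest = €702,100.00, so EBIT − I = €4,545,980.00.
Degree of total leverage = total CM / (EBIT − interest) = €9,639,380.00 / €4,545,980.00 = 2.1204.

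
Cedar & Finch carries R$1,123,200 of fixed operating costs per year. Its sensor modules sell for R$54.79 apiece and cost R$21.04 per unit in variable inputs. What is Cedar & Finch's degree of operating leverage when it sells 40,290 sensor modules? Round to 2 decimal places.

At 40,290 units, contribution = 40,290 × R$33.75 = R$1,359,787.50.
Subtracting fixed costs: EBIT = R$1,359,787.50 − R$1,123,200 = R$236,587.50.
So DOL = total CM / EBIT = R$1,359,787.50 / R$236,587.50 = 5.7475.

5.75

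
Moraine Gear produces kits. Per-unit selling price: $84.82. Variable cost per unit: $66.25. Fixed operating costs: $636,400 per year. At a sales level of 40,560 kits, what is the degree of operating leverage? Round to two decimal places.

6.45

At 40,560 units, contribution = 40,560 × $18.57 = $753,199.20.
Operating income = contribution − fixed costs = $753,199.20 − $636,400 = $116,799.20.
Degree of operating leverage = $753,199.20 / $116,799.20 = 6.4487.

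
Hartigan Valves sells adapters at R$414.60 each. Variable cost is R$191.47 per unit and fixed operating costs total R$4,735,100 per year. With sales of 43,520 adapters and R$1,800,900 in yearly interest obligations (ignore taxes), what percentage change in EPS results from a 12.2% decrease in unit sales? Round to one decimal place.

Contribution at this volume is 43,520 × R$223.13 = R$9,710,617.60.
EBIT = R$9,710,617.60 − R$4,735,100 = R$4,975,517.60.
After interest of R$1,800,900.00, pre-tax earnings = R$3,174,617.60.
DCL = total CM / (EBIT − I) = R$9,710,617.60 / R$3,174,617.60 = 3.0588.
%ΔEPS = DCL × %ΔSales = 3.0588 × -12.2% = -37.3%.

-37.3%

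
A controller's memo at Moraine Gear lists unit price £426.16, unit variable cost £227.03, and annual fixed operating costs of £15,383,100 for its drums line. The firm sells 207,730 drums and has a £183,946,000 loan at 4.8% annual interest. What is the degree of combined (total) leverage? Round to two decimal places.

Contribution at this volume is 207,730 × £199.13 = £41,365,274.90.
Subtracting fixed costs: EBIT = £41,365,274.90 − £15,383,100 = £25,982,174.90. Interest = £8,829,408.00.
DOL = £41,365,274.90 ÷ £25,982,174.90 = 1.5921; DFL = £25,982,174.90 ÷ £17,152,766.90 = 1.5148.
Combined leverage = 1.5921 × 1.5148 = 2.4117.

2.41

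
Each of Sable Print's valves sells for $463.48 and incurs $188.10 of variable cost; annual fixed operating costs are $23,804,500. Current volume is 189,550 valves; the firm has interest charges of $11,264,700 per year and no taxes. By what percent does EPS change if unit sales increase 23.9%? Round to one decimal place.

Total contribution margin = 189,550 × $275.38 = $52,198,279.00.
Subtracting fixed costs: EBIT = $52,198,279.00 − $23,804,500 = $28,393,779.00.
After interest of $11,264,700.00, pre-tax earnings = $17,129,079.00.
DCL = total CM / (EBIT − I) = $52,198,279.00 / $17,129,079.00 = 3.0473.
%ΔEPS = DCL × %ΔSales = 3.0473 × +23.9% = +72.8%.

+72.8%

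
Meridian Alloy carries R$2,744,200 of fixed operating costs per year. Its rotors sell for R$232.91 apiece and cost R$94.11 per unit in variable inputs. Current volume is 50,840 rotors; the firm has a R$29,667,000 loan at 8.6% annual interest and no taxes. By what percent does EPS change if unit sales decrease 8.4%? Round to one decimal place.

-33.7%

Contribution at this volume is 50,840 × R$138.80 = R$7,056,592.00.
EBIT = R$7,056,592.00 − R$2,744,200 = R$4,312,392.00.
After interest of R$2,551,362.00, pre-tax earnings = R$1,761,030.00.
Degree of combined leverage = contribution ÷ (EBIT − I) = R$7,056,592.00 ÷ R$1,761,030.00 = 4.0071.
%ΔEPS = DCL × %ΔSales = 4.0071 × -8.4% = -33.7%.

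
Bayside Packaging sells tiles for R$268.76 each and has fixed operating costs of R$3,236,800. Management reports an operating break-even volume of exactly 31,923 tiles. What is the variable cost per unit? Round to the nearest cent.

R$167.37

At break-even, FC = Q × (P − VC), so P − VC = R$3,236,800 ÷ 31,923 = R$101.3940.
Variable cost per unit = R$268.76 − R$101.3940 = R$167.37.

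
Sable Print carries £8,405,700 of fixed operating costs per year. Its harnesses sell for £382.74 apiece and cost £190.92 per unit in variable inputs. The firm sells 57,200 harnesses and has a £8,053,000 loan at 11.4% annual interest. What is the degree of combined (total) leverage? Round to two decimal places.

At 57,200 units, contribution = 57,200 × £191.82 = £10,972,104.00.
Subtracting fixed costs: EBIT = £10,972,104.00 − £8,405,700 = £2,566,404.00. Interest = £918,042.00, so EBIT − I = £1,648,362.00.
DCL = contribution ÷ (EBIT − I) = £10,972,104.00 ÷ £1,648,362.00 = 6.6564.

6.66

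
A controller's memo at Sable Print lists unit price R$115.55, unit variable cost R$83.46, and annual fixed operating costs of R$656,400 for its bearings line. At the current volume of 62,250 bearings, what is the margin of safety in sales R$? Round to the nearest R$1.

R$4,829,416

Unit CM = price − variable cost = R$115.55 − R$83.46 = R$32.09. Break-even units = R$656,400 ÷ R$32.09 = 20,454.97; break-even revenue = 20,454.97 × R$115.55 = R$2,363,571.83.
Actual sales revenue = 62,250 × R$115.55 = R$7,192,987.50.
Margin of safety = R$7,192,987.50 − R$2,363,571.83 = R$4,829,416.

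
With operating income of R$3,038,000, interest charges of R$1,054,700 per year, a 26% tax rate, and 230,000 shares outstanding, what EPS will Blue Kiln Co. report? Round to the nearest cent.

Interest = R$1,054,700.00, so EBT = R$3,038,000 − R$1,054,700.00 = R$1,983,300.00.
After tax at 26%: net income = R$1,983,300.00 × 0.74 = R$1,467,642.00.
Per share: R$1,467,642.00 / 230,000 shares = R$6.38.

R$6.38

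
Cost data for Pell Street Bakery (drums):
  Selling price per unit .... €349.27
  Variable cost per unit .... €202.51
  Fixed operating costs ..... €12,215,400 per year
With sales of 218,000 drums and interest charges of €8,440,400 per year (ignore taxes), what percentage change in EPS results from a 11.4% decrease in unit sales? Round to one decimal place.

-32.2%

Contribution at this volume is 218,000 × €146.76 = €31,993,680.00.
Operating income = contribution − fixed costs = €31,993,680.00 − €12,215,400 = €19,778,280.00.
After interest of €8,440,400.00, pre-tax earnings = €11,337,880.00.
DCL = total CM / (EBIT − I) = €31,993,680.00 / €11,337,880.00 = 2.8218.
EPS therefore changes by 2.8218 × (-11.4%) = -32.2%.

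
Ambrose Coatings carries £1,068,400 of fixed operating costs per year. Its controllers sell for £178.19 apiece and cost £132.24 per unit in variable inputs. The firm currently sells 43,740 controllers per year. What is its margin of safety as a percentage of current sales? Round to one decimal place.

Contribution margin per unit = £178.19 − £132.24 = £45.95. Break-even units = £1,068,400 ÷ £45.95 = 23,251.36; break-even revenue = 23,251.36 × £178.19 = £4,143,159.87.
Current sales = 43,740 × £178.19 = £7,794,030.60.
Margin of safety = (£7,794,030.60 − £4,143,159.87) ÷ £7,794,030.60 = 46.8%.

46.8%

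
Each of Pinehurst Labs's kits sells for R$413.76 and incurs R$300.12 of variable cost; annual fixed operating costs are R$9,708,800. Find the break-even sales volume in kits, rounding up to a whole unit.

Contribution margin per unit = R$413.76 − R$300.12 = R$113.64.
Break-even Q = R$9,708,800 / R$113.64 = 85,434.71 → 85,435 kits.

85,435 kits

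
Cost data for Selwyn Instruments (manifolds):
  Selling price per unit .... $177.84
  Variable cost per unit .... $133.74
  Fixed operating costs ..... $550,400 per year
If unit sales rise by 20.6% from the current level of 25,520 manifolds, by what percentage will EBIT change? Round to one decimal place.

Total contribution margin = 25,520 × $44.10 = $1,125,432.00.
Subtracting fixed costs: EBIT = $1,125,432.00 − $550,400 = $575,032.00.
DOL = contribution ÷ EBIT = $1,125,432.00 ÷ $575,032.00 = 1.9572.
Operating income changes by 1.9572 × +20.6% = +40.3%.

+40.3%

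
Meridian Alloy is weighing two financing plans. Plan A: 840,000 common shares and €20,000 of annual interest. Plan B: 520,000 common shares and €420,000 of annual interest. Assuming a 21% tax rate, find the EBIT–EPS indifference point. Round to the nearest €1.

Set EPS_A = EPS_B: (EBIT − €20,000)(1 − 0.21) ÷ 840,000 = (EBIT − €420,000)(1 − 0.21) ÷ 520,000.
The (1 − t) factor cancels: (EBIT − 20,000) × 520,000 = (EBIT − 420,000) × 840,000.
EBIT × (840,000 − 520,000) = 420,000 × 840,000 − 20,000 × 520,000 = 342,400,000,000, so EBIT = 342,400,000,000 ÷ 320,000 = 1,070,000.00.

€1,070,000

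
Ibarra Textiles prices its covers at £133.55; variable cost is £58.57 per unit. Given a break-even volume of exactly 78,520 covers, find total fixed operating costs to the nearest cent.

£5,887,429.60

Unit CM = price − variable cost = £133.55 − £58.57 = £74.98.
Fixed costs = break-even units × CM = 78,520 × £74.98 = £5,887,429.60.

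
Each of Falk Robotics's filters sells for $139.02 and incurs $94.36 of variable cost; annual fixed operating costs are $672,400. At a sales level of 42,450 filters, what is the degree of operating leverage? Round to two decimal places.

Contribution at this volume is 42,450 × $44.66 = $1,895,817.00.
Operating income = contribution − fixed costs = $1,895,817.00 − $672,400 = $1,223,417.00.
Degree of operating leverage = $1,895,817.00 / $1,223,417.00 = 1.5496.

1.55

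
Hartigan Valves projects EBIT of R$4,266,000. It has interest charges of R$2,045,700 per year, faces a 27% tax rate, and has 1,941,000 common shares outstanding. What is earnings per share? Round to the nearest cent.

Pre-tax income = R$4,266,000 − R$2,045,700.00 = R$2,220,300.00.
After tax at 27%: net income = R$2,220,300.00 × 0.73 = R$1,620,819.00.
Per share: R$1,620,819.00 / 1,941,000 shares = R$0.84.

R$0.84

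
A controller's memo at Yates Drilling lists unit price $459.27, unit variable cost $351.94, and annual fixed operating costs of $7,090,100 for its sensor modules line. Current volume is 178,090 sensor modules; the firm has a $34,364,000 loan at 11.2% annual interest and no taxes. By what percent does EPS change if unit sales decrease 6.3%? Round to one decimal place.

Contribution at this volume is 178,090 × $107.33 = $19,114,399.70.
Operating income = contribution − fixed costs = $19,114,399.70 − $7,090,100 = $12,024,299.70.
Interest = $3,848,768.00, so EBIT − I = $8,175,531.70.
Degree of combined leverage = contribution ÷ (EBIT − I) = $19,114,399.70 ÷ $8,175,531.70 = 2.3380.
EPS therefore changes by 2.3380 × (-6.3%) = -14.7%.

-14.7%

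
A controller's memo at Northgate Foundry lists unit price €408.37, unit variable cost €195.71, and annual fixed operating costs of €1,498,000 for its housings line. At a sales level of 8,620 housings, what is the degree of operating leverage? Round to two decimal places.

Contribution at this volume is 8,620 × €212.66 = €1,833,129.20.
EBIT = €1,833,129.20 − €1,498,000 = €335,129.20.
DOL = contribution ÷ EBIT = €1,833,129.20 ÷ €335,129.20 = 5.4699.

5.47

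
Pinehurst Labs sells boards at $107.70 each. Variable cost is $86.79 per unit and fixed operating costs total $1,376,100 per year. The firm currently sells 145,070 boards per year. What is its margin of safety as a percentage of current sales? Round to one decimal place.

Unit CM = price − variable cost = $107.70 − $86.79 = $20.91. Break-even units = $1,376,100 ÷ $20.91 = 65,810.62; break-even revenue = 65,810.62 × $107.70 = $7,087,803.44.
Current sales = 145,070 × $107.70 = $15,624,039.00.
Margin of safety = ($15,624,039.00 − $7,087,803.44) ÷ $15,624,039.00 = 54.6%.

54.6%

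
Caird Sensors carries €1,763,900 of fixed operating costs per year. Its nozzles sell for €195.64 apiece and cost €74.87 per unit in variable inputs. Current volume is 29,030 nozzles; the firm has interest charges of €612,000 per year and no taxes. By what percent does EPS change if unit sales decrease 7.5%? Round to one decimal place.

Contribution at this volume is 29,030 × €120.77 = €3,505,953.10.
Operating income = contribution − fixed costs = €3,505,953.10 − €1,763,900 = €1,742,053.10.
Interest = €612,000.00, so EBIT − I = €1,130,053.10.
DCL = total CM / (EBIT − I) = €3,505,953.10 / €1,130,053.10 = 3.1025.
%ΔEPS = DCL × %ΔSales = 3.1025 × -7.5% = -23.3%.

-23.3%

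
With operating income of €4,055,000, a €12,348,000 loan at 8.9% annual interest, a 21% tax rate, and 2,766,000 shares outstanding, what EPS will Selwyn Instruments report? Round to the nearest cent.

Interest = €1,098,972.00, so EBT = €4,055,000 − €1,098,972.00 = €2,956,028.00.
After tax at 21%: net income = €2,956,028.00 × 0.79 = €2,335,262.12.
EPS = €2,335,262.12 ÷ 2,766,000 = €0.84.

€0.84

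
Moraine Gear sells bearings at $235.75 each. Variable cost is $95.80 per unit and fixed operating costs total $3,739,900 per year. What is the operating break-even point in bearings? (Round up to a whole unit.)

26,724 bearings

Each unit contributes $235.75 − $95.80 = $139.95.
Break-even volume = fixed costs ÷ CM per unit = $3,739,900 ÷ $139.95 = 26,723.12, so 26,724 bearings.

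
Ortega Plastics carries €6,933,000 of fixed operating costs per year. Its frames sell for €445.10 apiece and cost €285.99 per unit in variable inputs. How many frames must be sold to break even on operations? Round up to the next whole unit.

43,574 frames

Contribution margin per unit = €445.10 − €285.99 = €159.11.
Break-even Q = €6,933,000 / €159.11 = 43,573.63 → 43,574 frames.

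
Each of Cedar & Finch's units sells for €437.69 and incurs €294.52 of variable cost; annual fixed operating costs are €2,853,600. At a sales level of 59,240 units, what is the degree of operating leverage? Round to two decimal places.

Total contribution margin = 59,240 × €143.17 = €8,481,390.80.
EBIT = €8,481,390.80 − €2,853,600 = €5,627,790.80.
DOL = contribution ÷ EBIT = €8,481,390.80 ÷ €5,627,790.80 = 1.5071.

1.51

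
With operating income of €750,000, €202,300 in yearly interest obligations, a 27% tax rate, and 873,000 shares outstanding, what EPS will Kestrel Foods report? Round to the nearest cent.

€0.46

Interest = €202,300.00, so EBT = €750,000 − €202,300.00 = €547,700.00.
After tax at 27%: net income = €547,700.00 × 0.73 = €399,821.00.
EPS = €399,821.00 ÷ 873,000 = €0.46.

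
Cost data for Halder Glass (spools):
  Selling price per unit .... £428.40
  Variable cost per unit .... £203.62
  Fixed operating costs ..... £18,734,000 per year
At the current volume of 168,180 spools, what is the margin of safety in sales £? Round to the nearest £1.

£36,343,865

Unit CM = price − variable cost = £428.40 − £203.62 = £224.78. Break-even units = £18,734,000 ÷ £224.78 = 83,343.71; break-even revenue = 83,343.71 × £428.40 = £35,704,447.01.
Current sales = 168,180 × £428.40 = £72,048,312.00.
Margin of safety = £72,048,312.00 − £35,704,447.01 = £36,343,865.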